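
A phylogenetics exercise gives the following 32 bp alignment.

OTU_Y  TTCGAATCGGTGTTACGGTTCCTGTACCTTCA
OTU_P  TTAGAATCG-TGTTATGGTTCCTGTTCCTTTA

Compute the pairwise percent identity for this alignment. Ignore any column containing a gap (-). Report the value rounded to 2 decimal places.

87.10%

Excluding the 1 gap column leaves 31 comparable sites.
Mismatches occur at site 3 (C→A), site 16 (C→T), site 26 (A→T), site 31 (C→T).
27 of the 31 comparable sites match, so the percent identity is 27/31 × 100 = 87.10%.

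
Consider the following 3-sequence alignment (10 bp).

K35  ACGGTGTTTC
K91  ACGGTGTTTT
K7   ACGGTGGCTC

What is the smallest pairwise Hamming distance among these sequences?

Pairwise Hamming distances:
  K35 vs K91: 1
  K35 vs K7: 2
  K91 vs K7: 3
The smallest is 1, between K35 and K91.

1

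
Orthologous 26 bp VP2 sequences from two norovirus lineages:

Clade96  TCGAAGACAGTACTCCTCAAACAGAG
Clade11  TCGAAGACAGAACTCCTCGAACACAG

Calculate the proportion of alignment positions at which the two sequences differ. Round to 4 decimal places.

The sequences differ at positions 11 (T/A), 19 (A/G), 24 (G/C).
There are 3 differences over 26 sites, so p = 3/26 = 0.1154.

0.1154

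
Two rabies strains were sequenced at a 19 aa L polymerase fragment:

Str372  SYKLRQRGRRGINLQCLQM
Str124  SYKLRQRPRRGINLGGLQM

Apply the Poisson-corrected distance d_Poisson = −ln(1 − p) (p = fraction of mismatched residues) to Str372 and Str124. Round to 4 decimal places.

Differing sites — 8:G/P; 15:Q/G; 16:C/G.
p = 3/19 = 0.157895.
d = −ln(1 − 0.157895) = −ln(0.842105) = 0.1719.

0.1719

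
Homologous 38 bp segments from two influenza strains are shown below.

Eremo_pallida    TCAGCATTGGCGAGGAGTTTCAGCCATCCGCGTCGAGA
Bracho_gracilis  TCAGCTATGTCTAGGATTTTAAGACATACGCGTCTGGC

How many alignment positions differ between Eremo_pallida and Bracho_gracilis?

11

Mismatches occur at site 6 (A↔T), site 7 (T↔A), site 10 (G↔T), site 12 (G↔T), site 17 (G↔T), site 21 (C↔A), site 24 (C↔A), site 28 (C↔A), site 35 (G↔T), site 36 (A↔G), site 38 (A↔C).
That gives 11 mismatches out of 38 aligned sites, so the Hamming distance is 11.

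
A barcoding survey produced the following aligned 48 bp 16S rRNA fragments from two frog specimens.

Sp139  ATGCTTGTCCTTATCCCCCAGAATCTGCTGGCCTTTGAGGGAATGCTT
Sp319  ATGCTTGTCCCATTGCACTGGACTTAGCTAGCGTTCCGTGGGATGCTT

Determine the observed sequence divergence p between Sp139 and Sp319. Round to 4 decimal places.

Mismatches occur at site 11 (T↔C), site 12 (T↔A), site 13 (A↔T), site 15 (C↔G), site 17 (C↔A), site 19 (C↔T), site 20 (A↔G), site 23 (A↔C), site 25 (C↔T), site 26 (T↔A), site 30 (G↔A), site 33 (C↔G), site 36 (T↔C), site 37 (G↔C), site 38 (A↔G), site 39 (G↔T), site 42 (A↔G).
There are 17 differences over 48 sites, so p = 17/48 = 0.3542.

0.3542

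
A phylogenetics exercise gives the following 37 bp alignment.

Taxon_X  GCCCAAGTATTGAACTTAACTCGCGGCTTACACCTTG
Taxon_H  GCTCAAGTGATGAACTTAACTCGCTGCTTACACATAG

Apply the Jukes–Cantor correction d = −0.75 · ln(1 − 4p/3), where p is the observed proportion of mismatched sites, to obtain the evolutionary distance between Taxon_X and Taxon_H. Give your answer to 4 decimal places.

The sequences differ at positions 3 (C/T), 9 (A/G), 10 (T/A), 25 (G/T), 34 (C/A), 36 (T/A).
p = 6/37 = 0.162162.
d = −0.75 · ln(1 − (4/3)·0.162162) = −0.75 · ln(0.783784) = −0.75 · (-0.243622) = 0.1827.

0.1827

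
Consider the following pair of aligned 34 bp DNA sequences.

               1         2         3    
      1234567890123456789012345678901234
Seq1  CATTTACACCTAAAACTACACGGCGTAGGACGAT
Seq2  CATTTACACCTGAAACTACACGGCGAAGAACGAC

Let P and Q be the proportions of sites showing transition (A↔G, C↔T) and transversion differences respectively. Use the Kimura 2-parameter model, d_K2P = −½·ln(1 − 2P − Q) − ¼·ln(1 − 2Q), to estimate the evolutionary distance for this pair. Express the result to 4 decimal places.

0.1304

Differing sites — 12:A/G (Ti); 26:T/A (Tv); 29:G/A (Ti); 34:T/C (Ti).
Of the 4 differences, 3 transitions and 1 transversion over 34 sites: P = 3/34 = 0.088235, Q = 1/34 = 0.029412.
d = −0.5·ln(0.794118) − 0.25·ln(0.941176) = −0.5·(-0.230523) − 0.25·(-0.060625) = 0.1304.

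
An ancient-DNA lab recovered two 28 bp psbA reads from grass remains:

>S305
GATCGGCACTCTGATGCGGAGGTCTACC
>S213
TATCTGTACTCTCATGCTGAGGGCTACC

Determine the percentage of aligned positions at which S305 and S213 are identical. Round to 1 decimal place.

The sequences differ at positions 1 (G/T), 5 (G/T), 7 (C/T), 13 (G/C), 18 (G/T), 23 (T/G).
22 of the 28 sites match, so the percent identity is 22/28 × 100 = 78.6%.

78.6%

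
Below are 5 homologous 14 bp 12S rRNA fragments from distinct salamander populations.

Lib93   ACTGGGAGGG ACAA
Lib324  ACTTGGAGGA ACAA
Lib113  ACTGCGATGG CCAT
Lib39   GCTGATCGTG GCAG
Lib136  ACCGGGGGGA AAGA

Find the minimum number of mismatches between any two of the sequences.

2

Pairwise Hamming distances:
  Lib93 vs Lib324: 2
  Lib93 vs Lib113: 4
  Lib93 vs Lib39: 7
  Lib93 vs Lib136: 5
  Lib324 vs Lib113: 6
  Lib324 vs Lib39: 9
  Lib324 vs Lib136: 5
  Lib113 vs Lib39: 8
  Lib113 vs Lib136: 9
  Lib39 vs Lib136: 11
The smallest is 2, between Lib93 and Lib324.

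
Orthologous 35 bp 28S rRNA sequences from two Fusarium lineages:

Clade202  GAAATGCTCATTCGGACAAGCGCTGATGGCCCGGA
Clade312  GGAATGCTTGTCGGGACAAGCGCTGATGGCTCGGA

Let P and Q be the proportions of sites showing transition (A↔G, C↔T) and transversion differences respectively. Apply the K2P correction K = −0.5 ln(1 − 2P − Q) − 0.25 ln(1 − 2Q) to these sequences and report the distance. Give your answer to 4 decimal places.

0.2034

The sequences differ at positions 2 (A/G, transition), 9 (C/T, transition), 10 (A/G, transition), 12 (T/C, transition), 13 (C/G, transversion), 31 (C/T, transition).
Of the 6 differences, 5 transitions and 1 transversion over 35 sites: P = 5/35 = 0.142857, Q = 1/35 = 0.028571.
d = −0.5·ln(0.685715) − 0.25·ln(0.942858) = −0.5·(-0.377293) − 0.25·(-0.058840) = 0.2034.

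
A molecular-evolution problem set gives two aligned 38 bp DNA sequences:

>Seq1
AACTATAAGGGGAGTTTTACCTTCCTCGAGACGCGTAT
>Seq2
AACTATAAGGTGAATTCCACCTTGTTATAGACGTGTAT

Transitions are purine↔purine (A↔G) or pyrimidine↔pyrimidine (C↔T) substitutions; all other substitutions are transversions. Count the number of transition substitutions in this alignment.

Mismatches occur at site 11 (G/T, transversion), site 14 (G/A, transition), site 17 (T/C, transition), site 18 (T/C, transition), site 24 (C/G, transversion), site 25 (C/T, transition), site 27 (C/A, transversion), site 28 (G/T, transversion), site 34 (C/T, transition).
Of the 9 differences, 5 transitions and 4 transversions, so the answer is 5.

5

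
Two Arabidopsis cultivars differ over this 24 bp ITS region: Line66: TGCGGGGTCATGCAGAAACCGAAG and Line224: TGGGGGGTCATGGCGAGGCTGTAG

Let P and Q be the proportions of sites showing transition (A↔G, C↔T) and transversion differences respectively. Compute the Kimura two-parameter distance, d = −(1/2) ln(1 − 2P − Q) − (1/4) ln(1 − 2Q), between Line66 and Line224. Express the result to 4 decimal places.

Differing sites — 3:C/G (Tv); 13:C/G (Tv); 14:A/C (Tv); 17:A/G (Ti); 18:A/G (Ti); 20:C/T (Ti); 22:A/T (Tv).
Of the 7 differences, 3 transitions and 4 transversions over 24 sites: P = 3/24 = 0.125000, Q = 4/24 = 0.166667.
d = −0.5·ln(0.583333) − 0.25·ln(0.666666) = −0.5·(-0.538997) − 0.25·(-0.405466) = 0.3709.

0.3709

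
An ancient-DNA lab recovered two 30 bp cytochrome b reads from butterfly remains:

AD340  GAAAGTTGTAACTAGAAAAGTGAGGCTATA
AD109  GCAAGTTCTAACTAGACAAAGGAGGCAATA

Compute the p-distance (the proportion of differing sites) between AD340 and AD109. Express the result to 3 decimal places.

0.200

Differing sites — 2:A/C; 8:G/C; 17:A/C; 20:G/A; 21:T/G; 27:T/A.
There are 6 differences over 30 sites, so p = 6/30 = 0.200.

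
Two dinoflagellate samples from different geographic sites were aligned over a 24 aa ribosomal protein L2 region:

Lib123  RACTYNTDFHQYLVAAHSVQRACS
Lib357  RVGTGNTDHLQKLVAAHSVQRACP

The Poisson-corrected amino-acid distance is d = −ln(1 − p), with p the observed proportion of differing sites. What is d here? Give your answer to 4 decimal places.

0.3448

Differing sites — 2:A/V; 3:C/G; 5:Y/G; 9:F/H; 10:H/L; 12:Y/K; 24:S/P.
p = 7/24 = 0.291667.
d = −ln(1 − 0.291667) = −ln(0.708333) = 0.3448.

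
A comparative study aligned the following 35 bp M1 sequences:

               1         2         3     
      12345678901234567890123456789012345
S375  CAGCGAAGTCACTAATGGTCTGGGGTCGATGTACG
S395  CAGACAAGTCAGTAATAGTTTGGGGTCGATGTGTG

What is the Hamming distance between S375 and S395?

Differing sites — 4:C/A; 5:G/C; 12:C/G; 17:G/A; 20:C/T; 33:A/G; 34:C/T.
That gives 7 mismatches out of 35 aligned sites, so the Hamming distance is 7.

7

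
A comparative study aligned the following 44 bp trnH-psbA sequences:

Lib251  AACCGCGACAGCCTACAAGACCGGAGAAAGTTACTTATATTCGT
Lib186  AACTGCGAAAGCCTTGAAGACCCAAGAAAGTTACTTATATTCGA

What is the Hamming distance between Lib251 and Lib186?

7

Differing sites — 4:C/T; 9:C/A; 15:A/T; 16:C/G; 23:G/C; 24:G/A; 44:T/A.
That gives 7 mismatches out of 44 aligned sites, so the Hamming distance is 7.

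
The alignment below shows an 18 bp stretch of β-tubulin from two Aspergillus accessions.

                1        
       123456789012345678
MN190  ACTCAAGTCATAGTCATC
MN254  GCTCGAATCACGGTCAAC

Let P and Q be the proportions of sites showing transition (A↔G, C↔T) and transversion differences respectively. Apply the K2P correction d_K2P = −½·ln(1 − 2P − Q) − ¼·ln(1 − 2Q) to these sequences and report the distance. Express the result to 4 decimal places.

0.5017

Mismatches occur at site 1 (A→G, transition), site 5 (A→G, transition), site 7 (G→A, transition), site 11 (T→C, transition), site 12 (A→G, transition), site 17 (T→A, transversion).
Of the 6 differences, 5 transitions and 1 transversion over 18 sites: P = 5/18 = 0.277778, Q = 1/18 = 0.055556.
d = −0.5·ln(0.388888) − 0.25·ln(0.888888) = −0.5·(-0.944464) − 0.25·(-0.117784) = 0.5017.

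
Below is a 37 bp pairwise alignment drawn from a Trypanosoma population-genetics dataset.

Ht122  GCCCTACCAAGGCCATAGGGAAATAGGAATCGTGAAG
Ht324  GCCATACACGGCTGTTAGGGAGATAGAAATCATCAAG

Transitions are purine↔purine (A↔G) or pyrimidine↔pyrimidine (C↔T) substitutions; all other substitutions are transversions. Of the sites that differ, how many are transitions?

5

The sequences differ at positions 4 (C/A, transversion), 8 (C/A, transversion), 9 (A/C, transversion), 10 (A/G, transition), 12 (G/C, transversion), 13 (C/T, transition), 14 (C/G, transversion), 15 (A/T, transversion), 22 (A/G, transition), 27 (G/A, transition), 32 (G/A, transition), 34 (G/C, transversion).
Of the 12 differences, 5 transitions and 7 transversions, so the answer is 5.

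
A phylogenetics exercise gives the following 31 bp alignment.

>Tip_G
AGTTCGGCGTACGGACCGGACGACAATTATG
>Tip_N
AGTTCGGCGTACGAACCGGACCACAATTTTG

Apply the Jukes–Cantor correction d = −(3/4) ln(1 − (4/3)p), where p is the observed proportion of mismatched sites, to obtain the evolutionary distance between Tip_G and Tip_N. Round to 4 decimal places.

Mismatches occur at site 14 (G→A), site 22 (G→C), site 29 (A→T).
p = 3/31 = 0.096774.
d = −0.75 · ln(1 − (4/3)·0.096774) = −0.75 · ln(0.870968) = −0.75 · (-0.138150) = 0.1036.

0.1036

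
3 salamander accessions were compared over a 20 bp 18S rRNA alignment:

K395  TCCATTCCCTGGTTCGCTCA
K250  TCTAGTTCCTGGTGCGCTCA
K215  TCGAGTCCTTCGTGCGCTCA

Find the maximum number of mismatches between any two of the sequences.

5

Pairwise Hamming distances:
  K395 vs K250: 4
  K395 vs K215: 5
  K250 vs K215: 4
The largest is 5, between K395 and K215.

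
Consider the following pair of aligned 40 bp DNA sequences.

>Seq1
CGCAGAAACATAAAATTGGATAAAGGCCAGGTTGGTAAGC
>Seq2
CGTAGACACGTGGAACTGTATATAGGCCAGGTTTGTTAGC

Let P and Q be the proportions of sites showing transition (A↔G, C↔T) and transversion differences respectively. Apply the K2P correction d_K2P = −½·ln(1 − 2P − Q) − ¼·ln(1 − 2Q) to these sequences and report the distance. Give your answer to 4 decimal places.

0.3069

Differing sites — 3:C/T (Ti); 7:A/C (Tv); 10:A/G (Ti); 12:A/G (Ti); 13:A/G (Ti); 16:T/C (Ti); 19:G/T (Tv); 23:A/T (Tv); 34:G/T (Tv); 37:A/T (Tv).
Of the 10 differences, 5 transitions and 5 transversions over 40 sites: P = 5/40 = 0.125000, Q = 5/40 = 0.125000.
d = −0.5·ln(0.625000) − 0.25·ln(0.750000) = −0.5·(-0.470004) − 0.25·(-0.287682) = 0.3069.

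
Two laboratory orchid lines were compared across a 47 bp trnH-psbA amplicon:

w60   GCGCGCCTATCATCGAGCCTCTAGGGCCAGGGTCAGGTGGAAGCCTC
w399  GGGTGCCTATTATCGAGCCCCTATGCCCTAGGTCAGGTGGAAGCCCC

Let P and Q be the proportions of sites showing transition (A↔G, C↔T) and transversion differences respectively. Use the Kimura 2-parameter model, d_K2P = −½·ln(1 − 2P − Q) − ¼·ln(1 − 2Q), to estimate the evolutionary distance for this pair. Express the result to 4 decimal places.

Differing sites — 2:C/G (Tv); 4:C/T (Ti); 11:C/T (Ti); 20:T/C (Ti); 24:G/T (Tv); 26:G/C (Tv); 29:A/T (Tv); 30:G/A (Ti); 46:T/C (Ti).
Of the 9 differences, 5 transitions and 4 transversions over 47 sites: P = 5/47 = 0.106383, Q = 4/47 = 0.085106.
d = −0.5·ln(0.702128) − 0.25·ln(0.829788) = −0.5·(-0.353640) − 0.25·(-0.186585) = 0.2235.

0.2235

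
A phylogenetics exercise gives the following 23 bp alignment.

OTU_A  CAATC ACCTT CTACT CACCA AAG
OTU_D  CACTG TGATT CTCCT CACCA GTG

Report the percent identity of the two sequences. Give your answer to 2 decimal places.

65.22%

Differing sites — 3:A/C; 5:C/G; 6:A/T; 7:C/G; 8:C/A; 13:A/C; 21:A/G; 22:A/T.
15 of the 23 sites match, so the percent identity is 15/23 × 100 = 65.22%.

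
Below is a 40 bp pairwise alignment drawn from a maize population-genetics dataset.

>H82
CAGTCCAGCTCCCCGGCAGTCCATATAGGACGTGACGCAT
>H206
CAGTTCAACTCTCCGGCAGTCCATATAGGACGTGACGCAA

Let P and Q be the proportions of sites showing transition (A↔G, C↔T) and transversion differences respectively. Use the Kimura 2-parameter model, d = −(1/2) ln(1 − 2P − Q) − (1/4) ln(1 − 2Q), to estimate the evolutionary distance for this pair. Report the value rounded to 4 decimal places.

0.1090

Differing sites — 5:C/T (Ti); 8:G/A (Ti); 12:C/T (Ti); 40:T/A (Tv).
Of the 4 differences, 3 transitions and 1 transversion over 40 sites: P = 3/40 = 0.075000, Q = 1/40 = 0.025000.
d = −0.5·ln(0.825000) − 0.25·ln(0.950000) = −0.5·(-0.192372) − 0.25·(-0.051293) = 0.1090.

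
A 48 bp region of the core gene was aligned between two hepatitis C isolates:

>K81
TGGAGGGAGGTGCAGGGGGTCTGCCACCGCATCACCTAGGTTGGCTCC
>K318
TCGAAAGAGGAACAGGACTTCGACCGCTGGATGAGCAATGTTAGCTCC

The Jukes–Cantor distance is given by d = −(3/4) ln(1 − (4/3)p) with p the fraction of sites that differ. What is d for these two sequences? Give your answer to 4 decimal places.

0.5199

Mismatches occur at site 2 (G↔C), site 5 (G↔A), site 6 (G↔A), site 11 (T↔A), site 12 (G↔A), site 17 (G↔A), site 18 (G↔C), site 19 (G↔T), site 22 (T↔G), site 23 (G↔A), site 26 (A↔G), site 28 (C↔T), site 30 (C↔G), site 33 (C↔G), site 35 (C↔G), site 37 (T↔A), site 39 (G↔T), site 43 (G↔A).
p = 18/48 = 0.375000.
d = −0.75 · ln(1 − (4/3)·0.375000) = −0.75 · ln(0.500000) = −0.75 · (-0.693147) = 0.5199.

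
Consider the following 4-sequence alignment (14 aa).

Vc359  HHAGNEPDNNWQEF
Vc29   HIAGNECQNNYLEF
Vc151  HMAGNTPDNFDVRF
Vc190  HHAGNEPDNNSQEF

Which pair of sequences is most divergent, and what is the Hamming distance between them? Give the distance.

8

Pairwise Hamming distances:
  Vc359 vs Vc29: 5
  Vc359 vs Vc151: 6
  Vc359 vs Vc190: 1
  Vc29 vs Vc151: 8
  Vc29 vs Vc190: 5
  Vc151 vs Vc190: 6
The largest is 8, between Vc29 and Vc151.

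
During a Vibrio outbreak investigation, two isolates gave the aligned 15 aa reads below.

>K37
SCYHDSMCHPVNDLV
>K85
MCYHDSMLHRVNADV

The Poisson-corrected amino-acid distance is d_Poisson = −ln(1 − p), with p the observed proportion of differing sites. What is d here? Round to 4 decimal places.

0.4055

The sequences differ at positions 1 (S/M), 8 (C/L), 10 (P/R), 13 (D/A), 14 (L/D).
p = 5/15 = 0.333333.
d = −ln(1 − 0.333333) = −ln(0.666667) = 0.4055.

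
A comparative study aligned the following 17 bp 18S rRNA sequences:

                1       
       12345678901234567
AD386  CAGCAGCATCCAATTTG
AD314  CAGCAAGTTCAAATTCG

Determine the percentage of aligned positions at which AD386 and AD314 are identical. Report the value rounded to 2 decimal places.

70.59%

Differing sites — 6:G/A; 7:C/G; 8:A/T; 11:C/A; 16:T/C.
12 of the 17 sites match, so the percent identity is 12/17 × 100 = 70.59%.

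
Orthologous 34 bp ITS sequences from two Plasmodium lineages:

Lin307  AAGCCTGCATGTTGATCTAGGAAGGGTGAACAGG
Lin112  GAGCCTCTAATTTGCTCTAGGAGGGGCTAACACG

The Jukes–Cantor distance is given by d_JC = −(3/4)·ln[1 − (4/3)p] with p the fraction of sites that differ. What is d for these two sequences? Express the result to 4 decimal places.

0.3734

Differing sites — 1:A/G; 7:G/C; 8:C/T; 10:T/A; 11:G/T; 15:A/C; 23:A/G; 27:T/C; 28:G/T; 33:G/C.
p = 10/34 = 0.294118.
d = −0.75 · ln(1 − (4/3)·0.294118) = −0.75 · ln(0.607843) = −0.75 · (-0.497839) = 0.3734.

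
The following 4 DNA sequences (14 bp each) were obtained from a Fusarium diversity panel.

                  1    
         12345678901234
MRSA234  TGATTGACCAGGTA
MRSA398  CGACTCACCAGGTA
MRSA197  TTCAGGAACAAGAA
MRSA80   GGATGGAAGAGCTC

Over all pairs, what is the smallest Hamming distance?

Pairwise Hamming distances:
  MRSA234 vs MRSA398: 3
  MRSA234 vs MRSA197: 7
  MRSA234 vs MRSA80: 6
  MRSA398 vs MRSA197: 9
  MRSA398 vs MRSA80: 8
  MRSA197 vs MRSA80: 9
The smallest is 3, between MRSA234 and MRSA398.

3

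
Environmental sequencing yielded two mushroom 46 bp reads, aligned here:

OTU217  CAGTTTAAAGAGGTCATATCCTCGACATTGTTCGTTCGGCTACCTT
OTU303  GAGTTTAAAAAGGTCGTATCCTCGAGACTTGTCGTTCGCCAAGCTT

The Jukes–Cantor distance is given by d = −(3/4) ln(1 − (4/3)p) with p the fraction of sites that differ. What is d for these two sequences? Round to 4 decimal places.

0.2567

Differing sites — 1:C/G; 10:G/A; 16:A/G; 26:C/G; 28:T/C; 30:G/T; 31:T/G; 39:G/C; 41:T/A; 43:C/G.
p = 10/46 = 0.217391.
d = −0.75 · ln(1 − (4/3)·0.217391) = −0.75 · ln(0.710145) = −0.75 · (-0.342286) = 0.2567.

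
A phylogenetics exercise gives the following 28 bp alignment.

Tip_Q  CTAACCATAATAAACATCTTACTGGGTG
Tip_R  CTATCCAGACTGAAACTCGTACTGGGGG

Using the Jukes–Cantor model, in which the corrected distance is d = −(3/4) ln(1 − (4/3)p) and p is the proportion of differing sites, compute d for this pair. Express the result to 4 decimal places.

0.3597

The sequences differ at positions 4 (A/T), 8 (T/G), 10 (A/C), 12 (A/G), 15 (C/A), 16 (A/C), 19 (T/G), 27 (T/G).
p = 8/28 = 0.285714.
d = −0.75 · ln(1 − (4/3)·0.285714) = −0.75 · ln(0.619048) = −0.75 · (-0.479572) = 0.3597.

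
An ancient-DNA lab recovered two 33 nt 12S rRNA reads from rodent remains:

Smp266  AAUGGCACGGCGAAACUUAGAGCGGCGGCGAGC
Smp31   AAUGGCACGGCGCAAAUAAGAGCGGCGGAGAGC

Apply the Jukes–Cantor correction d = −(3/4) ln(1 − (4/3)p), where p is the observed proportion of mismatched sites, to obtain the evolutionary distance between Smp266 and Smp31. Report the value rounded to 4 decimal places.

Differing sites — 13:A/C; 16:C/A; 18:U/A; 29:C/A.
p = 4/33 = 0.121212.
d = −0.75 · ln(1 − (4/3)·0.121212) = −0.75 · ln(0.838384) = −0.75 · (-0.176279) = 0.1322.

0.1322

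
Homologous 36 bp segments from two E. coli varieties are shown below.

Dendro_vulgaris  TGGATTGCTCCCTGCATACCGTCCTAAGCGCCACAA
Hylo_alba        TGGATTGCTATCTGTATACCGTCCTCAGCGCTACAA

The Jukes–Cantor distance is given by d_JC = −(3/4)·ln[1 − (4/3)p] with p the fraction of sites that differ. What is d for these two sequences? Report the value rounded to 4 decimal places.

0.1536

Mismatches occur at site 10 (C/A), site 11 (C/T), site 15 (C/T), site 26 (A/C), site 32 (C/T).
p = 5/36 = 0.138889.
d = −0.75 · ln(1 − (4/3)·0.138889) = −0.75 · ln(0.814815) = −0.75 · (-0.204794) = 0.1536.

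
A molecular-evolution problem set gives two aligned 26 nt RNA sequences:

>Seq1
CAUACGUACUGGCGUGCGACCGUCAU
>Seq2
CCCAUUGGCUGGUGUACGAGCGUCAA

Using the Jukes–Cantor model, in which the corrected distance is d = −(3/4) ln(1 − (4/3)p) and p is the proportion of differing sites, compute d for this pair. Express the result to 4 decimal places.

Mismatches occur at site 2 (A↔C), site 3 (U↔C), site 5 (C↔U), site 6 (G↔U), site 7 (U↔G), site 8 (A↔G), site 13 (C↔U), site 16 (G↔A), site 20 (C↔G), site 26 (U↔A).
p = 10/26 = 0.384615.
d = −0.75 · ln(1 − (4/3)·0.384615) = −0.75 · ln(0.487180) = −0.75 · (-0.719122) = 0.5393.

0.5393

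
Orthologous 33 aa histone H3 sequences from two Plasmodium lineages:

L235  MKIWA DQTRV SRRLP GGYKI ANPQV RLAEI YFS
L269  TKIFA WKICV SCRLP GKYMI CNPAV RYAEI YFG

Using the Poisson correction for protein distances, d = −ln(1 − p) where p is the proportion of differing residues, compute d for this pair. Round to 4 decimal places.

Mismatches occur at site 1 (M/T), site 4 (W/F), site 6 (D/W), site 7 (Q/K), site 8 (T/I), site 9 (R/C), site 12 (R/C), site 17 (G/K), site 19 (K/M), site 21 (A/C), site 24 (Q/A), site 27 (L/Y), site 33 (S/G).
p = 13/33 = 0.393939.
d = −ln(1 − 0.393939) = −ln(0.606061) = 0.5008.

0.5008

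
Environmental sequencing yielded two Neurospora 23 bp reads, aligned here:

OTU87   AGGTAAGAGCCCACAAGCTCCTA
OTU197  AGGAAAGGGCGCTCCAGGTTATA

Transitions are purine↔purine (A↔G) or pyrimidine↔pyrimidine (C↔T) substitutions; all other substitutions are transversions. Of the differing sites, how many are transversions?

6

Differing sites — 4:T/A (Tv); 8:A/G (Ti); 11:C/G (Tv); 13:A/T (Tv); 15:A/C (Tv); 18:C/G (Tv); 20:C/T (Ti); 21:C/A (Tv).
Of the 8 differences, 2 transitions and 6 transversions, so the answer is 6.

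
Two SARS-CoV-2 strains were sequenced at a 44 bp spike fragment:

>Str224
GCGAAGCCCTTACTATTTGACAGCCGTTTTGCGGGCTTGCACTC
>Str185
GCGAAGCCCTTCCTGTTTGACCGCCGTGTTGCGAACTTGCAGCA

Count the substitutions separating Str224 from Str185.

Mismatches occur at site 12 (A/C), site 15 (A/G), site 22 (A/C), site 28 (T/G), site 34 (G/A), site 35 (G/A), site 42 (C/G), site 43 (T/C), site 44 (C/A).
That gives 9 mismatches out of 44 aligned sites, so the Hamming distance is 9.

9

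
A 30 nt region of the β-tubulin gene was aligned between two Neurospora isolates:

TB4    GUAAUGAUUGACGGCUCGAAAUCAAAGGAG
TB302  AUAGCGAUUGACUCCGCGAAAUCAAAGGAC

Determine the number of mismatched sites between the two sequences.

7

The sequences differ at positions 1 (G/A), 4 (A/G), 5 (U/C), 13 (G/U), 14 (G/C), 16 (U/G), 30 (G/C).
That gives 7 mismatches out of 30 aligned sites, so the Hamming distance is 7.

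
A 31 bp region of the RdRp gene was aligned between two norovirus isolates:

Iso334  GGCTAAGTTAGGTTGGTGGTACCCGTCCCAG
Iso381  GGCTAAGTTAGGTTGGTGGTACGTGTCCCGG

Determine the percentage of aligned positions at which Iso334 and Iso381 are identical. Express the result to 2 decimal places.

The sequences differ at positions 23 (C/G), 24 (C/T), 30 (A/G).
28 of the 31 sites match, so the percent identity is 28/31 × 100 = 90.32%.

90.32%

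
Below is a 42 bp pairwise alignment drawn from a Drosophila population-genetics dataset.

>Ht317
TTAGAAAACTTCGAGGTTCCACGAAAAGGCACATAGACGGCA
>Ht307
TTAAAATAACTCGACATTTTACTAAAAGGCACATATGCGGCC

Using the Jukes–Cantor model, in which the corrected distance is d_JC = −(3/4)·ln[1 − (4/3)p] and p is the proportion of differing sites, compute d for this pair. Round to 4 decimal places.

0.3597

Differing sites — 4:G/A; 7:A/T; 9:C/A; 10:T/C; 15:G/C; 16:G/A; 19:C/T; 20:C/T; 23:G/T; 36:G/T; 37:A/G; 42:A/C.
p = 12/42 = 0.285714.
d = −0.75 · ln(1 − (4/3)·0.285714) = −0.75 · ln(0.619048) = −0.75 · (-0.479572) = 0.3597.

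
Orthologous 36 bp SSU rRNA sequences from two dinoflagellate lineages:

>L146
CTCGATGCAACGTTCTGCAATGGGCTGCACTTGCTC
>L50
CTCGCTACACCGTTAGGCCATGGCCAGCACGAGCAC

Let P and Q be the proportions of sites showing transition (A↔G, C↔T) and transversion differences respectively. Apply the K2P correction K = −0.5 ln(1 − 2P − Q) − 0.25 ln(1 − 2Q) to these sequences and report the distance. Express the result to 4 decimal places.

Mismatches occur at site 5 (A↔C, transversion), site 7 (G↔A, transition), site 10 (A↔C, transversion), site 15 (C↔A, transversion), site 16 (T↔G, transversion), site 19 (A↔C, transversion), site 24 (G↔C, transversion), site 26 (T↔A, transversion), site 31 (T↔G, transversion), site 32 (T↔A, transversion), site 35 (T↔A, transversion).
Of the 11 differences, 1 transition and 10 transversions over 36 sites: P = 1/36 = 0.027778, Q = 10/36 = 0.277778.
d = −0.5·ln(0.666666) − 0.25·ln(0.444444) = −0.5·(-0.405466) − 0.25·(-0.810931) = 0.4055.

0.4055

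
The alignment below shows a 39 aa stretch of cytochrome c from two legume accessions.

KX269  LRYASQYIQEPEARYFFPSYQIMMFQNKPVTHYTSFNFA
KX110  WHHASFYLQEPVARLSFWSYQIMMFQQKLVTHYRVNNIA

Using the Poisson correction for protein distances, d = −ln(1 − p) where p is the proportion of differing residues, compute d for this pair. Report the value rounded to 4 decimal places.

0.4855

The sequences differ at positions 1 (L/W), 2 (R/H), 3 (Y/H), 6 (Q/F), 8 (I/L), 12 (E/V), 15 (Y/L), 16 (F/S), 18 (P/W), 27 (N/Q), 29 (P/L), 34 (T/R), 35 (S/V), 36 (F/N), 38 (F/I).
p = 15/39 = 0.384615.
d = −ln(1 − 0.384615) = −ln(0.615385) = 0.4855.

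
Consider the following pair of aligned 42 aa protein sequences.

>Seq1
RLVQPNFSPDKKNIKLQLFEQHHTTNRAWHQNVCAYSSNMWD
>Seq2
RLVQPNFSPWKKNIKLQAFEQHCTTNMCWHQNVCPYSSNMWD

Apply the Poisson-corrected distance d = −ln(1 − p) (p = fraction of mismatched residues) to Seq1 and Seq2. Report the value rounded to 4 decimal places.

Differing sites — 10:D/W; 18:L/A; 23:H/C; 27:R/M; 28:A/C; 35:A/P.
p = 6/42 = 0.142857.
d = −ln(1 − 0.142857) = −ln(0.857143) = 0.1542.

0.1542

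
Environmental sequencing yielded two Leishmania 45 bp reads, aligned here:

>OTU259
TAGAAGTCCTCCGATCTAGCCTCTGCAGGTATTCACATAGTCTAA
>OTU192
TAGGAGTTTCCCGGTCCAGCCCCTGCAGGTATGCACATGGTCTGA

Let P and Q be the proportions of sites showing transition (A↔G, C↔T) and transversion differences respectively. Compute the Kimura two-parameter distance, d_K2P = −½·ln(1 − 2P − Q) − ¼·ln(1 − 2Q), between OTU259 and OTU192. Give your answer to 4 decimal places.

0.2856

Differing sites — 4:A/G (Ti); 8:C/T (Ti); 9:C/T (Ti); 10:T/C (Ti); 14:A/G (Ti); 17:T/C (Ti); 22:T/C (Ti); 33:T/G (Tv); 39:A/G (Ti); 44:A/G (Ti).
Of the 10 differences, 9 transitions and 1 transversion over 45 sites: P = 9/45 = 0.200000, Q = 1/45 = 0.022222.
d = −0.5·ln(0.577778) − 0.25·ln(0.955556) = −0.5·(-0.548566) − 0.25·(-0.045462) = 0.2856.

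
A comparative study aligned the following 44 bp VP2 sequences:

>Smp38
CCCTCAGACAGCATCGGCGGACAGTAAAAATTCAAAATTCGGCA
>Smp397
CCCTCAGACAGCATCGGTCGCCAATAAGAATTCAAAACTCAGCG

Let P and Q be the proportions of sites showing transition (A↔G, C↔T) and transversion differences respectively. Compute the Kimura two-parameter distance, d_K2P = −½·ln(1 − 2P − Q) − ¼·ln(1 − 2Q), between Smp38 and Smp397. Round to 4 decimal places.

0.2153

Differing sites — 18:C/T (Ti); 19:G/C (Tv); 21:A/C (Tv); 24:G/A (Ti); 28:A/G (Ti); 38:T/C (Ti); 41:G/A (Ti); 44:A/G (Ti).
Of the 8 differences, 6 transitions and 2 transversions over 44 sites: P = 6/44 = 0.136364, Q = 2/44 = 0.045455.
d = −0.5·ln(0.681817) − 0.25·ln(0.909090) = −0.5·(-0.382994) − 0.25·(-0.095311) = 0.2153.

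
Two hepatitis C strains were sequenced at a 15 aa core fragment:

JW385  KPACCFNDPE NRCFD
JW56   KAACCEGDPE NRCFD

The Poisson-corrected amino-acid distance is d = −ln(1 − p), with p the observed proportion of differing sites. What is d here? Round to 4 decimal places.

Differing sites — 2:P/A; 6:F/E; 7:N/G.
p = 3/15 = 0.200000.
d = −ln(1 − 0.200000) = −ln(0.800000) = 0.2231.

0.2231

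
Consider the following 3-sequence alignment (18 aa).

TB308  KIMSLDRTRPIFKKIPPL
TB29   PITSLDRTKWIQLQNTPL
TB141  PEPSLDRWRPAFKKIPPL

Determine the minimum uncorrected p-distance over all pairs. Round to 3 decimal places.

Pairwise Hamming distances:
  TB308 vs TB29: 9
  TB308 vs TB141: 5
  TB29 vs TB141: 11
The smallest is 5 mismatches, between TB308 and TB141; p = 5/18 = 0.278.

0.278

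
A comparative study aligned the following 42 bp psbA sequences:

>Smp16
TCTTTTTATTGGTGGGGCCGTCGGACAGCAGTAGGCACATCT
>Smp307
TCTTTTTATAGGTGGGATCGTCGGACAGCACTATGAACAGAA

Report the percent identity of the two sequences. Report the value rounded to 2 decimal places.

78.57%

Differing sites — 10:T/A; 17:G/A; 18:C/T; 31:G/C; 34:G/T; 36:C/A; 40:T/G; 41:C/A; 42:T/A.
33 of the 42 sites match, so the percent identity is 33/42 × 100 = 78.57%.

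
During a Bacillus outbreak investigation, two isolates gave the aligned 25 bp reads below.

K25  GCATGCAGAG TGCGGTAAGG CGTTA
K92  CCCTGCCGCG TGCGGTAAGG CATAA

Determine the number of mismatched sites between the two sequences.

6

The sequences differ at positions 1 (G/C), 3 (A/C), 7 (A/C), 9 (A/C), 22 (G/A), 24 (T/A).
That gives 6 mismatches out of 25 aligned sites, so the Hamming distance is 6.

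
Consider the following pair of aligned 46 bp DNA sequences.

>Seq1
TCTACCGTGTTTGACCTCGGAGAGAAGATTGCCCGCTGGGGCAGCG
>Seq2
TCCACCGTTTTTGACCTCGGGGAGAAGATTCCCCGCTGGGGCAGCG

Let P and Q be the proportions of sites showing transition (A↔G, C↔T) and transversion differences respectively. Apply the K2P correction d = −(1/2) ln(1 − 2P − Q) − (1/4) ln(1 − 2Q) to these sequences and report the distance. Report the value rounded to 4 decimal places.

0.0926

The sequences differ at positions 3 (T/C, transition), 9 (G/T, transversion), 21 (A/G, transition), 31 (G/C, transversion).
Of the 4 differences, 2 transitions and 2 transversions over 46 sites: P = 2/46 = 0.043478, Q = 2/46 = 0.043478.
d = −0.5·ln(0.869566) − 0.25·ln(0.913044) = −0.5·(-0.139761) − 0.25·(-0.090971) = 0.0926.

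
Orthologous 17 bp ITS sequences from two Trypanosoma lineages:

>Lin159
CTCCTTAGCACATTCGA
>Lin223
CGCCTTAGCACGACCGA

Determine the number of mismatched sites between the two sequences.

4

Mismatches occur at site 2 (T/G), site 12 (A/G), site 13 (T/A), site 14 (T/C).
That gives 4 mismatches out of 17 aligned sites, so the Hamming distance is 4.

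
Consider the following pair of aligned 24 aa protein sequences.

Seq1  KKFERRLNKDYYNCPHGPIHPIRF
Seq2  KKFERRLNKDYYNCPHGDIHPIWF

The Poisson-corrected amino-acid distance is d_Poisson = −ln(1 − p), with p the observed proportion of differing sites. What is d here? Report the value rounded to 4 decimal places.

The sequences differ at positions 18 (P/D), 23 (R/W).
p = 2/24 = 0.083333.
d = −ln(1 − 0.083333) = −ln(0.916667) = 0.0870.

0.0870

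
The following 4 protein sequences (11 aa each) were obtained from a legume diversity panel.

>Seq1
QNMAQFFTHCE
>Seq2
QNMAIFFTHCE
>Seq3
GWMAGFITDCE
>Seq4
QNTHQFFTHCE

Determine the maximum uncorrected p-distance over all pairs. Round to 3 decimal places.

Pairwise Hamming distances:
  Seq1 vs Seq2: 1
  Seq1 vs Seq3: 5
  Seq1 vs Seq4: 2
  Seq2 vs Seq3: 5
  Seq2 vs Seq4: 3
  Seq3 vs Seq4: 7
The largest is 7 mismatches, between Seq3 and Seq4; p = 7/11 = 0.636.

0.636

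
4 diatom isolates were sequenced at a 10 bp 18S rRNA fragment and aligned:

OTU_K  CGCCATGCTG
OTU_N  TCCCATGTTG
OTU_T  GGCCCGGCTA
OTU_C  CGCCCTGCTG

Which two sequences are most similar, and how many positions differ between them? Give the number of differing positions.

Pairwise Hamming distances:
  OTU_K vs OTU_N: 3
  OTU_K vs OTU_T: 4
  OTU_K vs OTU_C: 1
  OTU_N vs OTU_T: 6
  OTU_N vs OTU_C: 4
  OTU_T vs OTU_C: 3
The smallest is 1, between OTU_K and OTU_C.

1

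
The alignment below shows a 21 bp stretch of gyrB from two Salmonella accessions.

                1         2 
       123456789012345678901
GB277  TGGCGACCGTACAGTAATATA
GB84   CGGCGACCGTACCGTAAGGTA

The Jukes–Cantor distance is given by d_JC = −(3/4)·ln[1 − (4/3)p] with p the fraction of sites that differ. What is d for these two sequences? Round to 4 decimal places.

0.2197

Differing sites — 1:T/C; 13:A/C; 18:T/G; 19:A/G.
p = 4/21 = 0.190476.
d = −0.75 · ln(1 − (4/3)·0.190476) = −0.75 · ln(0.746032) = −0.75 · (-0.292987) = 0.2197.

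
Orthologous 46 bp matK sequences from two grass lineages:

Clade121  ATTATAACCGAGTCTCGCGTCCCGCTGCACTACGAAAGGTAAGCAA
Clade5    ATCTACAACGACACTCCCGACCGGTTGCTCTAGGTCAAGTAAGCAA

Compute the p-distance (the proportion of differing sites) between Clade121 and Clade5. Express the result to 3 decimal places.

Differing sites — 3:T/C; 4:A/T; 5:T/A; 6:A/C; 8:C/A; 12:G/C; 13:T/A; 17:G/C; 20:T/A; 23:C/G; 25:C/T; 29:A/T; 33:C/G; 35:A/T; 36:A/C; 38:G/A.
There are 16 differences over 46 sites, so p = 16/46 = 0.348.

0.348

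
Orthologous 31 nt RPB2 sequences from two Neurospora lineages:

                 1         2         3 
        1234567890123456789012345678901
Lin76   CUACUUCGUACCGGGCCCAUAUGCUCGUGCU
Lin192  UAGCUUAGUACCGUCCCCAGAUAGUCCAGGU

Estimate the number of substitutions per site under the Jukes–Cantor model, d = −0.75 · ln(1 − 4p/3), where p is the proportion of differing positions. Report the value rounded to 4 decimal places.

0.5445

Mismatches occur at site 1 (C/U), site 2 (U/A), site 3 (A/G), site 7 (C/A), site 14 (G/U), site 15 (G/C), site 20 (U/G), site 23 (G/A), site 24 (C/G), site 27 (G/C), site 28 (U/A), site 30 (C/G).
p = 12/31 = 0.387097.
d = −0.75 · ln(1 − (4/3)·0.387097) = −0.75 · ln(0.483871) = −0.75 · (-0.725937) = 0.5445.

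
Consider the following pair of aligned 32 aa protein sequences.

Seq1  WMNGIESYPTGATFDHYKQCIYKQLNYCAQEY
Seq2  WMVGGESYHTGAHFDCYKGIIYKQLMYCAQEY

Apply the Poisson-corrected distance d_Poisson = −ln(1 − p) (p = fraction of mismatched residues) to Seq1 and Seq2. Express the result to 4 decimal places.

Differing sites — 3:N/V; 5:I/G; 9:P/H; 13:T/H; 16:H/C; 19:Q/G; 20:C/I; 26:N/M.
p = 8/32 = 0.250000.
d = −ln(1 − 0.250000) = −ln(0.750000) = 0.2877.

0.2877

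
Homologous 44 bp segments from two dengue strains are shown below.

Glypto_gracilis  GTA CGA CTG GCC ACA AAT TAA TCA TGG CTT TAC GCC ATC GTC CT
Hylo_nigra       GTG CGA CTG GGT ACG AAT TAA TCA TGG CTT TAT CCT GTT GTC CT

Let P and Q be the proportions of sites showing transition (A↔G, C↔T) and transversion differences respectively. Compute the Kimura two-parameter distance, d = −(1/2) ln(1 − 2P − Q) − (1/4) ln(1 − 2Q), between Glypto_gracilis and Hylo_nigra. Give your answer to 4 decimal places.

Differing sites — 3:A/G (Ti); 11:C/G (Tv); 12:C/T (Ti); 15:A/G (Ti); 33:C/T (Ti); 34:G/C (Tv); 36:C/T (Ti); 37:A/G (Ti); 39:C/T (Ti).
Of the 9 differences, 7 transitions and 2 transversions over 44 sites: P = 7/44 = 0.159091, Q = 2/44 = 0.045455.
d = −0.5·ln(0.636363) − 0.25·ln(0.909090) = −0.5·(-0.451986) − 0.25·(-0.095311) = 0.2498.

0.2498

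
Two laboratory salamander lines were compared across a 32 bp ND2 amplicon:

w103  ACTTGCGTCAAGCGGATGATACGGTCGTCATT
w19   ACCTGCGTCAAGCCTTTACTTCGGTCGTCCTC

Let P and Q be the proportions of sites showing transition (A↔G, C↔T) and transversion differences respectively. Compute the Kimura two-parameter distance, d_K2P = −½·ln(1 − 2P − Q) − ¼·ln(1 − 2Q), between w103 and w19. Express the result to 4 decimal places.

0.3525

Mismatches occur at site 3 (T→C, transition), site 14 (G→C, transversion), site 15 (G→T, transversion), site 16 (A→T, transversion), site 18 (G→A, transition), site 19 (A→C, transversion), site 21 (A→T, transversion), site 30 (A→C, transversion), site 32 (T→C, transition).
Of the 9 differences, 3 transitions and 6 transversions over 32 sites: P = 3/32 = 0.093750, Q = 6/32 = 0.187500.
d = −0.5·ln(0.625000) − 0.25·ln(0.625000) = −0.5·(-0.470004) − 0.25·(-0.470004) = 0.3525.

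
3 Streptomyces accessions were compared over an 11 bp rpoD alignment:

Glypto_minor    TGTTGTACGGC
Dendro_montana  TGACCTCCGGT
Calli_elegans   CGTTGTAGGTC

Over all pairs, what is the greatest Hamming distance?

8

Pairwise Hamming distances:
  Glypto_minor vs Dendro_montana: 5
  Glypto_minor vs Calli_elegans: 3
  Dendro_montana vs Calli_elegans: 8
The largest is 8, between Dendro_montana and Calli_elegans.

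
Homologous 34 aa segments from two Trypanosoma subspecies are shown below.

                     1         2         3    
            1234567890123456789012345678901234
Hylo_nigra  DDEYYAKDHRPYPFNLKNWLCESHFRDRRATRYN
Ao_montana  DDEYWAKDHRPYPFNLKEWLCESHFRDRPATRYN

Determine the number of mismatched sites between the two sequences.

3

The sequences differ at positions 5 (Y/W), 18 (N/E), 29 (R/P).
That gives 3 mismatches out of 34 aligned sites, so the Hamming distance is 3.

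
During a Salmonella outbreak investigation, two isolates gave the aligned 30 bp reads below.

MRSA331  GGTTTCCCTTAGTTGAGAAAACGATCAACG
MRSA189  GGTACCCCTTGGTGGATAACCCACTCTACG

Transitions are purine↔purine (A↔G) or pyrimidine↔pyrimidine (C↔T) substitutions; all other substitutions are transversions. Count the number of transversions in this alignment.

The sequences differ at positions 4 (T/A, transversion), 5 (T/C, transition), 11 (A/G, transition), 14 (T/G, transversion), 17 (G/T, transversion), 20 (A/C, transversion), 21 (A/C, transversion), 23 (G/A, transition), 24 (A/C, transversion), 27 (A/T, transversion).
Of the 10 differences, 3 transitions and 7 transversions, so the answer is 7.

7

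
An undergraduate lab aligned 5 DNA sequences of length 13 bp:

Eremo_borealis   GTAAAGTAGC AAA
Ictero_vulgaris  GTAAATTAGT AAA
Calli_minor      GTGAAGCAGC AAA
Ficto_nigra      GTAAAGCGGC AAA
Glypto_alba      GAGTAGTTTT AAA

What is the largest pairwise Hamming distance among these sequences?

7

Pairwise Hamming distances:
  Eremo_borealis vs Ictero_vulgaris: 2
  Eremo_borealis vs Calli_minor: 2
  Eremo_borealis vs Ficto_nigra: 2
  Eremo_borealis vs Glypto_alba: 6
  Ictero_vulgaris vs Calli_minor: 4
  Ictero_vulgaris vs Ficto_nigra: 4
  Ictero_vulgaris vs Glypto_alba: 6
  Calli_minor vs Ficto_nigra: 2
  Calli_minor vs Glypto_alba: 6
  Ficto_nigra vs Glypto_alba: 7
The largest is 7, between Ficto_nigra and Glypto_alba.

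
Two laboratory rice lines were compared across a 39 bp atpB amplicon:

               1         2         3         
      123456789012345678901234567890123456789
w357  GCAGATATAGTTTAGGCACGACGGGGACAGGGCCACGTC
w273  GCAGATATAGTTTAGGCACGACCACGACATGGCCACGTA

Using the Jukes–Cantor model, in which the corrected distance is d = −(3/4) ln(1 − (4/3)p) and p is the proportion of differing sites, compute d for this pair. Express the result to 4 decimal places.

The sequences differ at positions 23 (G/C), 24 (G/A), 25 (G/C), 30 (G/T), 39 (C/A).
p = 5/39 = 0.128205.
d = −0.75 · ln(1 − (4/3)·0.128205) = −0.75 · ln(0.829060) = −0.75 · (-0.187463) = 0.1406.

0.1406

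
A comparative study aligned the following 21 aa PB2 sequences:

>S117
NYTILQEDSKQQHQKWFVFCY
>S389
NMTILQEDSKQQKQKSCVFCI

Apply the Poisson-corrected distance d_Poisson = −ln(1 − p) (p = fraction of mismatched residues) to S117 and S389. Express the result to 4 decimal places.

0.2719

Differing sites — 2:Y/M; 13:H/K; 16:W/S; 17:F/C; 21:Y/I.
p = 5/21 = 0.238095.
d = −ln(1 − 0.238095) = −ln(0.761905) = 0.2719.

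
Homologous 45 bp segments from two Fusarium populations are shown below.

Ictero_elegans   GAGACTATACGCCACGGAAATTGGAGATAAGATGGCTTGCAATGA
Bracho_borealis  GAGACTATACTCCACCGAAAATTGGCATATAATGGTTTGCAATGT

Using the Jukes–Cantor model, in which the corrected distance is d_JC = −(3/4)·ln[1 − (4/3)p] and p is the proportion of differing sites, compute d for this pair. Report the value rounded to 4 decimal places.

0.2635

Differing sites — 11:G/T; 16:G/C; 21:T/A; 23:G/T; 25:A/G; 26:G/C; 30:A/T; 31:G/A; 36:C/T; 45:A/T.
p = 10/45 = 0.222222.
d = −0.75 · ln(1 − (4/3)·0.222222) = −0.75 · ln(0.703704) = −0.75 · (-0.351397) = 0.2635.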